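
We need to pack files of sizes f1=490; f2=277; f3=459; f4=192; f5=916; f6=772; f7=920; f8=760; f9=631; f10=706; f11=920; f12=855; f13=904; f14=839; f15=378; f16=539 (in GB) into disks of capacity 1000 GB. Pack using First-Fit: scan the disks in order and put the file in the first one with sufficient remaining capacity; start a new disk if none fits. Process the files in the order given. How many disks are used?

13 disks

Put f1 (490 GB) in disk 1; 510 GB remain.
Put f2 (277 GB) in disk 1; 233 GB remain.
Put f3 (459 GB) in disk 2; 541 GB remain.
Put f4 (192 GB) in disk 1; 41 GB remain.
Put f5 (916 GB) in disk 3; 84 GB remain.
Put f6 (772 GB) in disk 4; 228 GB remain.
Put f7 (920 GB) in disk 5; 80 GB remain.
Put f8 (760 GB) in disk 6; 240 GB remain.
Put f9 (631 GB) in disk 7; 369 GB remain.
Put f10 (706 GB) in disk 8; 294 GB remain.
Put f11 (920 GB) in disk 9; 80 GB remain.
Put f12 (855 GB) in disk 10; 145 GB remain.
Put f13 (904 GB) in disk 11; 96 GB remain.
Put f14 (839 GB) in disk 12; 161 GB remain.
Put f15 (378 GB) in disk 2; 163 GB remain.
Put f16 (539 GB) in disk 13; 461 GB remain.
Final disks: [490,277,192] [459,378] [916] [772] [920] [760] [631] [706] [920] [855] [904] [839] [539].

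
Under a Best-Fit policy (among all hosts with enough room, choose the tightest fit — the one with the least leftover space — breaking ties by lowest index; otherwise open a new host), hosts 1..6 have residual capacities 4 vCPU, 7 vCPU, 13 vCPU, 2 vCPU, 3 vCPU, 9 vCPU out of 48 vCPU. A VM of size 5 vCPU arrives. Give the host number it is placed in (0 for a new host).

2

Hosts with room: host 2 (7 vCPU), host 3 (13 vCPU), host 6 (9 vCPU).
Tightest fit is host 2 with 7 vCPU free.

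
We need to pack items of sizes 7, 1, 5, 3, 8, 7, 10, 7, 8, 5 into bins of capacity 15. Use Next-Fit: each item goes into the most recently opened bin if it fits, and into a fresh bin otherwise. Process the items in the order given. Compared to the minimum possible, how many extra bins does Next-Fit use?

1

Next-Fit: [7,1,5] [3,8] [7] [10] [7,8] [5] → 6 bins.
Total size 61; any packing needs at least ⌈61/15⌉ = 5 bins.
An optimal packing achieves that bound: [10,5] [8,7] [8,7] [7,5,3] [1] → 5 bins.
Excess: 6 − 5 = 1.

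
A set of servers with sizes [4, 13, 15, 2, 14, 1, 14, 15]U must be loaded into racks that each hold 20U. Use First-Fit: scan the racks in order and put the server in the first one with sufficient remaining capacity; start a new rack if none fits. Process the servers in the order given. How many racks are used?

4U → rack 1 (remaining 16U)
13U → rack 1 (remaining 3U)
15U → rack 2 (remaining 5U)
2U → rack 1 (remaining 1U)
14U → rack 3 (remaining 6U)
1U → rack 1 (remaining 0U)
14U → rack 4 (remaining 6U)
15U → rack 5 (remaining 5U)
Final racks: [4,13,2,1] [15] [14] [14] [15].

5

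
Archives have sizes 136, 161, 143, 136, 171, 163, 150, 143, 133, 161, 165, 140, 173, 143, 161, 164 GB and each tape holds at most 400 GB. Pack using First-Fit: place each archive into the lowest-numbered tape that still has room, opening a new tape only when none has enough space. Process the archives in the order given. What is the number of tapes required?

tape 1: place 136 GB, 264 GB left
tape 1: place 161 GB, 103 GB left
tape 2: place 143 GB, 257 GB left
tape 2: place 136 GB, 121 GB left
tape 3: place 171 GB, 229 GB left
tape 3: place 163 GB, 66 GB left
tape 4: place 150 GB, 250 GB left
tape 4: place 143 GB, 107 GB left
tape 5: place 133 GB, 267 GB left
tape 5: place 161 GB, 106 GB left
tape 6: place 165 GB, 235 GB left
tape 6: place 140 GB, 95 GB left
tape 7: place 173 GB, 227 GB left
tape 7: place 143 GB, 84 GB left
tape 8: place 161 GB, 239 GB left
tape 8: place 164 GB, 75 GB left
Final tapes: [136,161] [143,136] [171,163] [150,143] [133,161] [165,140] [173,143] [161,164].

8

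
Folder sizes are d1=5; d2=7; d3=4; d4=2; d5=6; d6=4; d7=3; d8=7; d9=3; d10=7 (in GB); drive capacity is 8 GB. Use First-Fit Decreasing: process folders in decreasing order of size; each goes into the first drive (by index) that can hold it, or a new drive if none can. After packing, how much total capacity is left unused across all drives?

Sorted descending: 7, 7, 7, 6, 5, 4, 4, 3, 3, 2.
Put 7 GB in drive 1; 1 GB remain.
Put 7 GB in drive 2; 1 GB remain.
Put 7 GB in drive 3; 1 GB remain.
Put 6 GB in drive 4; 2 GB remain.
Put 5 GB in drive 5; 3 GB remain.
Put 4 GB in drive 6; 4 GB remain.
Put 4 GB in drive 6; 0 GB remain.
Put 3 GB in drive 5; 0 GB remain.
Put 3 GB in drive 7; 5 GB remain.
Put 2 GB in drive 4; 0 GB remain.
7 drives × 8 GB = 56 GB; used 48 GB; unused 8 GB.

8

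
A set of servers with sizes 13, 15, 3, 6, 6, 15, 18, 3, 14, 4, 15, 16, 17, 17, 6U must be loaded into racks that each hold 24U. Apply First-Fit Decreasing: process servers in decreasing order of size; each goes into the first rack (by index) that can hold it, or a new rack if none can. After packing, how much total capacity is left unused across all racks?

48

Sorted descending: 18, 17, 17, 16, 15, 15, 15, 14, 13, 6, 6, 6, 4, 3, 3.
rack 1: place 18U, 6U left
rack 2: place 17U, 7U left
rack 3: place 17U, 7U left
rack 4: place 16U, 8U left
rack 5: place 15U, 9U left
rack 6: place 15U, 9U left
rack 7: place 15U, 9U left
rack 8: place 14U, 10U left
rack 9: place 13U, 11U left
rack 1: place 6U, 0U left
rack 2: place 6U, 1U left
rack 3: place 6U, 1U left
rack 4: place 4U, 4U left
rack 4: place 3U, 1U left
rack 5: place 3U, 6U left
9 racks × 24U = 216U; used 168U; unused 48U.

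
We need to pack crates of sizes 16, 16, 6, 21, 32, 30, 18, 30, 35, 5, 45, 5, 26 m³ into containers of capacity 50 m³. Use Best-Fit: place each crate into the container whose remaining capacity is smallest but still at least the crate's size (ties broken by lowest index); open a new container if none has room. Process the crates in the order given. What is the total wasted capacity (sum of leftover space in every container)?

65

container 1: place 16 m³, 34 m³ left
container 1: place 16 m³, 18 m³ left
container 1: place 6 m³, 12 m³ left
container 2: place 21 m³, 29 m³ left
container 3: place 32 m³, 18 m³ left
container 4: place 30 m³, 20 m³ left
container 3: place 18 m³, 0 m³ left
container 5: place 30 m³, 20 m³ left
container 6: place 35 m³, 15 m³ left
container 1: place 5 m³, 7 m³ left
container 7: place 45 m³, 5 m³ left
container 7: place 5 m³, 0 m³ left
container 2: place 26 m³, 3 m³ left
7 containers × 50 m³ = 350 m³; used 285 m³; unused 65 m³.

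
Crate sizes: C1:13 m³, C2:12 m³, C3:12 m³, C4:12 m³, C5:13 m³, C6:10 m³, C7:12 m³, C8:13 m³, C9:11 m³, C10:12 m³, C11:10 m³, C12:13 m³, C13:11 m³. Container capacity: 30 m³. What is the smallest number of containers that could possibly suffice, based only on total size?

Total size = 13 + 12 + 12 + 12 + 13 + 10 + 12 + 13 + 11 + 12 + 10 + 13 + 11 = 154 m³.
⌈154 / 30⌉ = 6.

6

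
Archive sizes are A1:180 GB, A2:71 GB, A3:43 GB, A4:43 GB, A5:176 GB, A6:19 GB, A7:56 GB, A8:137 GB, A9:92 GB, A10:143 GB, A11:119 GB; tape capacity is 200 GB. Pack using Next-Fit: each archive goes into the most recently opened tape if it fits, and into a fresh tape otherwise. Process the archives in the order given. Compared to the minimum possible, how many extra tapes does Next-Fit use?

1

Next-Fit: [180] [71,43,43] [176,19] [56,137] [92] [143] [119] → 7 tapes.
Total size 1079 GB; any packing needs at least ⌈1079/200⌉ = 6 tapes.
An optimal packing achieves that bound: [180,19] [176] [143,56] [137,43] [119,71] [92,43] → 6 tapes.
Excess: 7 − 6 = 1.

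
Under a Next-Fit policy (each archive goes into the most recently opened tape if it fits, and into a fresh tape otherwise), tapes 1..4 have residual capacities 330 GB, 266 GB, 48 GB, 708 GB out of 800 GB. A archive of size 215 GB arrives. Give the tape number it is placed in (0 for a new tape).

4

Next-Fit only looks at tape 4, which has 708 GB free.
215 GB fits there.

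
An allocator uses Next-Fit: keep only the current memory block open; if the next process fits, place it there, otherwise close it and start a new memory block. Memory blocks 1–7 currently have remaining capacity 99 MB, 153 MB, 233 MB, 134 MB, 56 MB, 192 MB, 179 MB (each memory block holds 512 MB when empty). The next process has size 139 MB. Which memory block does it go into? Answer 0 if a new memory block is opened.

Next-Fit only looks at memory block 7, which has 179 MB free.
139 MB fits there.

7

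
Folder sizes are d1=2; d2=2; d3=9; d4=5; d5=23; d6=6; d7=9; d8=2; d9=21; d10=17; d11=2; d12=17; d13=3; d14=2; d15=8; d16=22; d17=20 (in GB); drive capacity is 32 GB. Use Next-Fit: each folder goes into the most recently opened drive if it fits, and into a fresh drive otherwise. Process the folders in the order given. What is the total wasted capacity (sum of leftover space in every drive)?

54

d1 (2 GB) → drive 1 (remaining 30 GB)
d2 (2 GB) → drive 1 (remaining 28 GB)
d3 (9 GB) → drive 1 (remaining 19 GB)
d4 (5 GB) → drive 1 (remaining 14 GB)
d5 (23 GB) → drive 2 (remaining 9 GB)
d6 (6 GB) → drive 2 (remaining 3 GB)
d7 (9 GB) → drive 3 (remaining 23 GB)
d8 (2 GB) → drive 3 (remaining 21 GB)
d9 (21 GB) → drive 3 (remaining 0 GB)
d10 (17 GB) → drive 4 (remaining 15 GB)
d11 (2 GB) → drive 4 (remaining 13 GB)
d12 (17 GB) → drive 5 (remaining 15 GB)
d13 (3 GB) → drive 5 (remaining 12 GB)
d14 (2 GB) → drive 5 (remaining 10 GB)
d15 (8 GB) → drive 5 (remaining 2 GB)
d16 (22 GB) → drive 6 (remaining 10 GB)
d17 (20 GB) → drive 7 (remaining 12 GB)
7 drives × 32 GB = 224 GB; used 170 GB; unused 54 GB.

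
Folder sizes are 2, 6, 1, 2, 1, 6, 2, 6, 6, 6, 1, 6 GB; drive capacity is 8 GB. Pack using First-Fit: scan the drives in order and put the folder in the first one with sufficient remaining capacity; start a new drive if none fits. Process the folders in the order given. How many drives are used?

2 GB → drive 1 (remaining 6 GB)
6 GB → drive 1 (remaining 0 GB)
1 GB → drive 2 (remaining 7 GB)
2 GB → drive 2 (remaining 5 GB)
1 GB → drive 2 (remaining 4 GB)
6 GB → drive 3 (remaining 2 GB)
2 GB → drive 2 (remaining 2 GB)
6 GB → drive 4 (remaining 2 GB)
6 GB → drive 5 (remaining 2 GB)
6 GB → drive 6 (remaining 2 GB)
1 GB → drive 2 (remaining 1 GB)
6 GB → drive 7 (remaining 2 GB)
Final drives: [2,6] [1,2,1,2,1] [6] [6] [6] [6] [6].

7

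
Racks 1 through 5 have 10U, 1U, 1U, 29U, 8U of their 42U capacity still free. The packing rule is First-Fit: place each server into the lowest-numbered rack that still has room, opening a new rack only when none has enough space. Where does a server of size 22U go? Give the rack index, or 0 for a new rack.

4

Racks with room: rack 4 (29U).
The first with room is rack 4.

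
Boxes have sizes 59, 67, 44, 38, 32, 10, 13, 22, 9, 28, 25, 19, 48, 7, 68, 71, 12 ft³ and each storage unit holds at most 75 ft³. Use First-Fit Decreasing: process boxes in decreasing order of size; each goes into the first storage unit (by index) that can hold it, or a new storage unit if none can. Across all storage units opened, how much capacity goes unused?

28

Sorted descending: 71, 68, 67, 59, 48, 44, 38, 32, 28, 25, 22, 19, 13, 12, 10, 9, 7.
71 ft³ → storage unit 1 (remaining 4 ft³)
68 ft³ → storage unit 2 (remaining 7 ft³)
67 ft³ → storage unit 3 (remaining 8 ft³)
59 ft³ → storage unit 4 (remaining 16 ft³)
48 ft³ → storage unit 5 (remaining 27 ft³)
44 ft³ → storage unit 6 (remaining 31 ft³)
38 ft³ → storage unit 7 (remaining 37 ft³)
32 ft³ → storage unit 7 (remaining 5 ft³)
28 ft³ → storage unit 6 (remaining 3 ft³)
25 ft³ → storage unit 5 (remaining 2 ft³)
22 ft³ → storage unit 8 (remaining 53 ft³)
19 ft³ → storage unit 8 (remaining 34 ft³)
13 ft³ → storage unit 4 (remaining 3 ft³)
12 ft³ → storage unit 8 (remaining 22 ft³)
10 ft³ → storage unit 8 (remaining 12 ft³)
9 ft³ → storage unit 8 (remaining 3 ft³)
7 ft³ → storage unit 2 (remaining 0 ft³)
8 storage units × 75 ft³ = 600 ft³; used 572 ft³; unused 28 ft³.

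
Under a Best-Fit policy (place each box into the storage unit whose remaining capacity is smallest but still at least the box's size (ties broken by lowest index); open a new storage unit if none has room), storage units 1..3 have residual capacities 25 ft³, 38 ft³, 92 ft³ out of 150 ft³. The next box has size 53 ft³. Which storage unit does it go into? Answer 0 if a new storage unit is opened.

3

Storage units with room: storage unit 3 (92 ft³).
Tightest fit is storage unit 3 with 92 ft³ free.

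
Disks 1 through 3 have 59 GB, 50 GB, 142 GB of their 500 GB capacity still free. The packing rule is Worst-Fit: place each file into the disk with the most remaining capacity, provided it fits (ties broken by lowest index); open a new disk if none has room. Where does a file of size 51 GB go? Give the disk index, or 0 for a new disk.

3

Disks with room: disk 1 (59 GB), disk 3 (142 GB).
Most room is disk 3 with 142 GB free.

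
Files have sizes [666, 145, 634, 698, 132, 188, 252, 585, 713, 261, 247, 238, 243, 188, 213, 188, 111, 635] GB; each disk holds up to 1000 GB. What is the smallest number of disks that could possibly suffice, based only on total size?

Total size = 666 + 145 + 634 + 698 + 132 + 188 + 252 + 585 + 713 + 261 + 247 + 238 + 243 + 188 + 213 + 188 + 111 + 635 = 6337 GB.
⌈6337 / 1000⌉ = 7.

7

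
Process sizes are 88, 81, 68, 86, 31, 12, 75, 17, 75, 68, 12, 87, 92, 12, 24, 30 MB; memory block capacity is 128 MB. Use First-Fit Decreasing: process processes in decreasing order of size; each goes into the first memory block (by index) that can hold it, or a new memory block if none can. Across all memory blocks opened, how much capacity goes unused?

294

Sorted descending: 92, 88, 87, 86, 81, 75, 75, 68, 68, 31, 30, 24, 17, 12, 12, 12.
92 MB → memory block 1 (remaining 36 MB)
88 MB → memory block 2 (remaining 40 MB)
87 MB → memory block 3 (remaining 41 MB)
86 MB → memory block 4 (remaining 42 MB)
81 MB → memory block 5 (remaining 47 MB)
75 MB → memory block 6 (remaining 53 MB)
75 MB → memory block 7 (remaining 53 MB)
68 MB → memory block 8 (remaining 60 MB)
68 MB → memory block 9 (remaining 60 MB)
31 MB → memory block 1 (remaining 5 MB)
30 MB → memory block 2 (remaining 10 MB)
24 MB → memory block 3 (remaining 17 MB)
17 MB → memory block 3 (remaining 0 MB)
12 MB → memory block 4 (remaining 30 MB)
12 MB → memory block 4 (remaining 18 MB)
12 MB → memory block 4 (remaining 6 MB)
9 memory blocks × 128 MB = 1152 MB; used 858 MB; unused 294 MB.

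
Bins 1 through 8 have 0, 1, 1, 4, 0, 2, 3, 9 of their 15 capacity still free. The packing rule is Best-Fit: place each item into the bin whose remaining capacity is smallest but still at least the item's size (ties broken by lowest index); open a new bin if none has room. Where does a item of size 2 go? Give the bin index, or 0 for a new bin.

6

Bins with room: bin 4 (4), bin 6 (2), bin 7 (3), bin 8 (9).
Tightest fit is bin 6 with 2 free.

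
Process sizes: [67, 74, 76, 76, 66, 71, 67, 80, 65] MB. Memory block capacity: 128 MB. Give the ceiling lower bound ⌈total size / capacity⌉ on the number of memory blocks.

Total size = 67 + 74 + 76 + 76 + 66 + 71 + 67 + 80 + 65 = 642 MB.
⌈642 / 128⌉ = 6.

6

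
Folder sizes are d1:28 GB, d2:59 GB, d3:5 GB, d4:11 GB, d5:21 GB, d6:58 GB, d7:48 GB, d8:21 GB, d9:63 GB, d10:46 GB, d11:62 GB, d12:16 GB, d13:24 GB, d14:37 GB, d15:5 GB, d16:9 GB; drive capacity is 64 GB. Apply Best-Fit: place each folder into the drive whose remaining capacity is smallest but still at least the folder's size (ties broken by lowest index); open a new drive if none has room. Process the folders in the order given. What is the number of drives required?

9 drives

Put d1 (28 GB) in drive 1; 36 GB remain.
Put d2 (59 GB) in drive 2; 5 GB remain.
Put d3 (5 GB) in drive 2; 0 GB remain.
Put d4 (11 GB) in drive 1; 25 GB remain.
Put d5 (21 GB) in drive 1; 4 GB remain.
Put d6 (58 GB) in drive 3; 6 GB remain.
Put d7 (48 GB) in drive 4; 16 GB remain.
Put d8 (21 GB) in drive 5; 43 GB remain.
Put d9 (63 GB) in drive 6; 1 GB remain.
Put d10 (46 GB) in drive 7; 18 GB remain.
Put d11 (62 GB) in drive 8; 2 GB remain.
Put d12 (16 GB) in drive 4; 0 GB remain.
Put d13 (24 GB) in drive 5; 19 GB remain.
Put d14 (37 GB) in drive 9; 27 GB remain.
Put d15 (5 GB) in drive 3; 1 GB remain.
Put d16 (9 GB) in drive 7; 9 GB remain.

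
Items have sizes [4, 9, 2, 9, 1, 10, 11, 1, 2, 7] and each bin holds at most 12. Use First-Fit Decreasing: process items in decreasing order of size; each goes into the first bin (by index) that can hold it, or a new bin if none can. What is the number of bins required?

5

Sorted descending: 11, 10, 9, 9, 7, 4, 2, 2, 1, 1.
11 → bin 1 (remaining 1)
10 → bin 2 (remaining 2)
9 → bin 3 (remaining 3)
9 → bin 4 (remaining 3)
7 → bin 5 (remaining 5)
4 → bin 5 (remaining 1)
2 → bin 2 (remaining 0)
2 → bin 3 (remaining 1)
1 → bin 1 (remaining 0)
1 → bin 3 (remaining 0)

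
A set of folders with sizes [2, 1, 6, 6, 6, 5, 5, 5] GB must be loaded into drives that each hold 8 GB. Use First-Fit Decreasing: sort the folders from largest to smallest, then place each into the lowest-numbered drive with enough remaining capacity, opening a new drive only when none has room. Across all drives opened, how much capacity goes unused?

Sorted descending: 6, 6, 6, 5, 5, 5, 2, 1.
6 GB → drive 1 (remaining 2 GB)
6 GB → drive 2 (remaining 2 GB)
6 GB → drive 3 (remaining 2 GB)
5 GB → drive 4 (remaining 3 GB)
5 GB → drive 5 (remaining 3 GB)
5 GB → drive 6 (remaining 3 GB)
2 GB → drive 1 (remaining 0 GB)
1 GB → drive 2 (remaining 1 GB)
6 drives × 8 GB = 48 GB; used 36 GB; unused 12 GB.

12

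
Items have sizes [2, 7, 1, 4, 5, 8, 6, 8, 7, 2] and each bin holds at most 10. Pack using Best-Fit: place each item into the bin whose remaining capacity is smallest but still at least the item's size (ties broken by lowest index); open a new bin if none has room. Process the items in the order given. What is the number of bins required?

6

2 → bin 1 (remaining 8)
7 → bin 1 (remaining 1)
1 → bin 1 (remaining 0)
4 → bin 2 (remaining 6)
5 → bin 2 (remaining 1)
8 → bin 3 (remaining 2)
6 → bin 4 (remaining 4)
8 → bin 5 (remaining 2)
7 → bin 6 (remaining 3)
2 → bin 3 (remaining 0)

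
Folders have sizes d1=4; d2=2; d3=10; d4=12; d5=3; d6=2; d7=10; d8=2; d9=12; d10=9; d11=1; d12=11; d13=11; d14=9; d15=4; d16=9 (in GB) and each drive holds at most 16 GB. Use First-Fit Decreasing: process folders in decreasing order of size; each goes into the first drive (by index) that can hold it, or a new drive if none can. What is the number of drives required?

9

Sorted descending: 12, 12, 11, 11, 10, 10, 9, 9, 9, 4, 4, 3, 2, 2, 2, 1.
12 GB → drive 1 (remaining 4 GB)
12 GB → drive 2 (remaining 4 GB)
11 GB → drive 3 (remaining 5 GB)
11 GB → drive 4 (remaining 5 GB)
10 GB → drive 5 (remaining 6 GB)
10 GB → drive 6 (remaining 6 GB)
9 GB → drive 7 (remaining 7 GB)
9 GB → drive 8 (remaining 7 GB)
9 GB → drive 9 (remaining 7 GB)
4 GB → drive 1 (remaining 0 GB)
4 GB → drive 2 (remaining 0 GB)
3 GB → drive 3 (remaining 2 GB)
2 GB → drive 3 (remaining 0 GB)
2 GB → drive 4 (remaining 3 GB)
2 GB → drive 4 (remaining 1 GB)
1 GB → drive 4 (remaining 0 GB)
Final drives: [12,4] [12,4] [11,3,2] [11,2,2,1] [10] [10] [9] [9] [9].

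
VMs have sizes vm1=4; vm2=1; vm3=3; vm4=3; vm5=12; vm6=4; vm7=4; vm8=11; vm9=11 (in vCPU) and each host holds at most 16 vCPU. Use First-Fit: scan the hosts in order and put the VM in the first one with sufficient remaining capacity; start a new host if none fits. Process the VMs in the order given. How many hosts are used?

4

Put vm1 (4 vCPU) in host 1; 12 vCPU remain.
Put vm2 (1 vCPU) in host 1; 11 vCPU remain.
Put vm3 (3 vCPU) in host 1; 8 vCPU remain.
Put vm4 (3 vCPU) in host 1; 5 vCPU remain.
Put vm5 (12 vCPU) in host 2; 4 vCPU remain.
Put vm6 (4 vCPU) in host 1; 1 vCPU remain.
Put vm7 (4 vCPU) in host 2; 0 vCPU remain.
Put vm8 (11 vCPU) in host 3; 5 vCPU remain.
Put vm9 (11 vCPU) in host 4; 5 vCPU remain.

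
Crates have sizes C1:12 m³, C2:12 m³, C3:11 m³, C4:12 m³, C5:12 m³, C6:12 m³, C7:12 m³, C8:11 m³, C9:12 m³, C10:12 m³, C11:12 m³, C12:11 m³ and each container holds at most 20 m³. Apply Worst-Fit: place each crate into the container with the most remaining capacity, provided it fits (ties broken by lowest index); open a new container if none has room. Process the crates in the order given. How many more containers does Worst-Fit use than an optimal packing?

0

Worst-Fit: [12] [12] [11] [12] [12] [12] [12] [11] [12] [12] [12] [11] → 12 containers.
12 crates exceed 10 m³ (half the capacity), and no two of those can share a container, so at least 12 containers are needed.
So 12 is already optimal.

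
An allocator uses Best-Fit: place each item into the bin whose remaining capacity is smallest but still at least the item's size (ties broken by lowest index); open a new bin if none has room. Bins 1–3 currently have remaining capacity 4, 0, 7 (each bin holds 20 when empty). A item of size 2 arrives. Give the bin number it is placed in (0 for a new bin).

1

Bins with room: bin 1 (4), bin 3 (7).
Tightest fit is bin 1 with 4 free.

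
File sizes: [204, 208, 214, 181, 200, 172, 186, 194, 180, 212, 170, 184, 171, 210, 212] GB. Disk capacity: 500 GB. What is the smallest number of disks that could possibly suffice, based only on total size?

Total size = 204 + 208 + 214 + 181 + 200 + 172 + 186 + 194 + 180 + 212 + 170 + 184 + 171 + 210 + 212 = 2898 GB.
⌈2898 / 500⌉ = 6.

6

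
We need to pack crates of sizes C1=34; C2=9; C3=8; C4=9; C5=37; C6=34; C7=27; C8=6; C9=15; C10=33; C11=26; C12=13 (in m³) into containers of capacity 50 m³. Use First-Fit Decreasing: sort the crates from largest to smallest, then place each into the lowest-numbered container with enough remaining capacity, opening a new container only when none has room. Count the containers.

Sorted descending: 37, 34, 34, 33, 27, 26, 15, 13, 9, 9, 8, 6.
container 1: place 37 m³, 13 m³ left
container 2: place 34 m³, 16 m³ left
container 3: place 34 m³, 16 m³ left
container 4: place 33 m³, 17 m³ left
container 5: place 27 m³, 23 m³ left
container 6: place 26 m³, 24 m³ left
container 2: place 15 m³, 1 m³ left
container 1: place 13 m³, 0 m³ left
container 3: place 9 m³, 7 m³ left
container 4: place 9 m³, 8 m³ left
container 4: place 8 m³, 0 m³ left
container 3: place 6 m³, 1 m³ left
Final containers: [37,13] [34,15] [34,9,6] [33,9,8] [27] [26].

6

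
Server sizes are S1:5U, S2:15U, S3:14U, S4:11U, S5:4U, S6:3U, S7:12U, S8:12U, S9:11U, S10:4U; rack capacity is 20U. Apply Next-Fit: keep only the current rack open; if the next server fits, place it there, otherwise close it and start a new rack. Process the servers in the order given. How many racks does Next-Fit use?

rack 1: place S1 (5U), 15U left
rack 1: place S2 (15U), 0U left
rack 2: place S3 (14U), 6U left
rack 3: place S4 (11U), 9U left
rack 3: place S5 (4U), 5U left
rack 3: place S6 (3U), 2U left
rack 4: place S7 (12U), 8U left
rack 5: place S8 (12U), 8U left
rack 6: place S9 (11U), 9U left
rack 6: place S10 (4U), 5U left
Final racks: [5,15] [14] [11,4,3] [12] [12] [11,4].

6 racks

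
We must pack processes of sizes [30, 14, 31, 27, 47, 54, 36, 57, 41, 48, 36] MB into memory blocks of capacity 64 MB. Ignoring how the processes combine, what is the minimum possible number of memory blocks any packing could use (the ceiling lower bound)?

Total size = 30 + 14 + 31 + 27 + 47 + 54 + 36 + 57 + 41 + 48 + 36 = 421 MB.
⌈421 / 64⌉ = 7.

7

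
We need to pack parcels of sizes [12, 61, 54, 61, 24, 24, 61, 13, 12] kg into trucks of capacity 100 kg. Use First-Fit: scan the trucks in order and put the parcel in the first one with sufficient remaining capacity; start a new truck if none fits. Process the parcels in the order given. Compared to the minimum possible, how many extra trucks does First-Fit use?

0

First-Fit: [12,61,24] [54,24,13] [61,12] [61] → 4 trucks.
Total size 322 kg; any packing needs at least ⌈322/100⌉ = 4 trucks.
So 4 is already optimal.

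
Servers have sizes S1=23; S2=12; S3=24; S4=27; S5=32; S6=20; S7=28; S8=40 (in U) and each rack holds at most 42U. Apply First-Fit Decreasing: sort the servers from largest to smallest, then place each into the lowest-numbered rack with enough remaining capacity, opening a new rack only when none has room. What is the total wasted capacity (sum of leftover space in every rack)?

88

Sorted descending: 40, 32, 28, 27, 24, 23, 20, 12.
Put 40U in rack 1; 2U remain.
Put 32U in rack 2; 10U remain.
Put 28U in rack 3; 14U remain.
Put 27U in rack 4; 15U remain.
Put 24U in rack 5; 18U remain.
Put 23U in rack 6; 19U remain.
Put 20U in rack 7; 22U remain.
Put 12U in rack 3; 2U remain.
7 racks × 42U = 294U; used 206U; unused 88U.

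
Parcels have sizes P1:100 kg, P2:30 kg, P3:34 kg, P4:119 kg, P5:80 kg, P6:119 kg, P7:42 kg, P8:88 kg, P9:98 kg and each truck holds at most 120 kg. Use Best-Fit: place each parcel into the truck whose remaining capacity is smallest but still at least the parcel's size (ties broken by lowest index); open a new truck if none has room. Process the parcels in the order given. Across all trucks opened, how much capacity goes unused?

Put P1 (100 kg) in truck 1; 20 kg remain.
Put P2 (30 kg) in truck 2; 90 kg remain.
Put P3 (34 kg) in truck 2; 56 kg remain.
Put P4 (119 kg) in truck 3; 1 kg remain.
Put P5 (80 kg) in truck 4; 40 kg remain.
Put P6 (119 kg) in truck 5; 1 kg remain.
Put P7 (42 kg) in truck 2; 14 kg remain.
Put P8 (88 kg) in truck 6; 32 kg remain.
Put P9 (98 kg) in truck 7; 22 kg remain.
7 trucks × 120 kg = 840 kg; used 710 kg; unused 130 kg.

130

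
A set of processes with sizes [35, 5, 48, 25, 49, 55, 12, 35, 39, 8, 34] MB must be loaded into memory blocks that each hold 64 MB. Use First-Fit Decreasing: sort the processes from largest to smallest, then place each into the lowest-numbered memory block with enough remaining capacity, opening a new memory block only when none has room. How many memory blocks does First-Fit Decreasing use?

Sorted descending: 55, 49, 48, 39, 35, 35, 34, 25, 12, 8, 5.
55 MB → memory block 1 (remaining 9 MB)
49 MB → memory block 2 (remaining 15 MB)
48 MB → memory block 3 (remaining 16 MB)
39 MB → memory block 4 (remaining 25 MB)
35 MB → memory block 5 (remaining 29 MB)
35 MB → memory block 6 (remaining 29 MB)
34 MB → memory block 7 (remaining 30 MB)
25 MB → memory block 4 (remaining 0 MB)
12 MB → memory block 2 (remaining 3 MB)
8 MB → memory block 1 (remaining 1 MB)
5 MB → memory block 3 (remaining 11 MB)

7 memory blocks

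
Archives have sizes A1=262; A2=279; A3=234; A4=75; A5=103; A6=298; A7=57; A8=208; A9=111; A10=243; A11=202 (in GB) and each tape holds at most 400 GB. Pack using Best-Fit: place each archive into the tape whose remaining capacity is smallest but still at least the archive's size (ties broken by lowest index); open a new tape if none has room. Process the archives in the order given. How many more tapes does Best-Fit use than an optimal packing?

0

Best-Fit: [262,103] [279,75] [234,111] [298,57] [208] [243] [202] → 7 tapes.
7 archives exceed 200 GB (half the capacity), and no two of those can share a tape, so at least 7 tapes are needed.
So 7 is already optimal.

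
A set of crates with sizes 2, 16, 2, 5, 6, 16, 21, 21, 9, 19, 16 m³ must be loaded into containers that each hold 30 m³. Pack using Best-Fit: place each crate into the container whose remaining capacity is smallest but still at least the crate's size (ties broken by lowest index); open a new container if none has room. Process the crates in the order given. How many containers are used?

6 containers

2 m³ → container 1 (remaining 28 m³)
16 m³ → container 1 (remaining 12 m³)
2 m³ → container 1 (remaining 10 m³)
5 m³ → container 1 (remaining 5 m³)
6 m³ → container 2 (remaining 24 m³)
16 m³ → container 2 (remaining 8 m³)
21 m³ → container 3 (remaining 9 m³)
21 m³ → container 4 (remaining 9 m³)
9 m³ → container 3 (remaining 0 m³)
19 m³ → container 5 (remaining 11 m³)
16 m³ → container 6 (remaining 14 m³)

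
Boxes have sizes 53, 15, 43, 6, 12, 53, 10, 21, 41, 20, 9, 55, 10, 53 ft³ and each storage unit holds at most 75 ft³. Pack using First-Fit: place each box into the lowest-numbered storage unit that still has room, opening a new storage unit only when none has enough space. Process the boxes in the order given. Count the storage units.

storage unit 1: place 53 ft³, 22 ft³ left
storage unit 1: place 15 ft³, 7 ft³ left
storage unit 2: place 43 ft³, 32 ft³ left
storage unit 1: place 6 ft³, 1 ft³ left
storage unit 2: place 12 ft³, 20 ft³ left
storage unit 3: place 53 ft³, 22 ft³ left
storage unit 2: place 10 ft³, 10 ft³ left
storage unit 3: place 21 ft³, 1 ft³ left
storage unit 4: place 41 ft³, 34 ft³ left
storage unit 4: place 20 ft³, 14 ft³ left
storage unit 2: place 9 ft³, 1 ft³ left
storage unit 5: place 55 ft³, 20 ft³ left
storage unit 4: place 10 ft³, 4 ft³ left
storage unit 6: place 53 ft³, 22 ft³ left

6 storage units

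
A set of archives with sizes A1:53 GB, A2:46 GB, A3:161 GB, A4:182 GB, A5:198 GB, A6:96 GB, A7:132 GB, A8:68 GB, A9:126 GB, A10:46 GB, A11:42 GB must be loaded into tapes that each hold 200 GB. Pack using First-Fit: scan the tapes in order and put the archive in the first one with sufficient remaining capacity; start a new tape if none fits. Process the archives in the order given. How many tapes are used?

7

tape 1: place A1 (53 GB), 147 GB left
tape 1: place A2 (46 GB), 101 GB left
tape 2: place A3 (161 GB), 39 GB left
tape 3: place A4 (182 GB), 18 GB left
tape 4: place A5 (198 GB), 2 GB left
tape 1: place A6 (96 GB), 5 GB left
tape 5: place A7 (132 GB), 68 GB left
tape 5: place A8 (68 GB), 0 GB left
tape 6: place A9 (126 GB), 74 GB left
tape 6: place A10 (46 GB), 28 GB left
tape 7: place A11 (42 GB), 158 GB left
Final tapes: [53,46,96] [161] [182] [198] [132,68] [126,46] [42].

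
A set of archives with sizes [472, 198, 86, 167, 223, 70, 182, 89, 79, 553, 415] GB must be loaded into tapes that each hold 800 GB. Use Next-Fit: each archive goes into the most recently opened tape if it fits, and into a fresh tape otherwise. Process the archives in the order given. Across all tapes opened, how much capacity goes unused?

666

tape 1: place 472 GB, 328 GB left
tape 1: place 198 GB, 130 GB left
tape 1: place 86 GB, 44 GB left
tape 2: place 167 GB, 633 GB left
tape 2: place 223 GB, 410 GB left
tape 2: place 70 GB, 340 GB left
tape 2: place 182 GB, 158 GB left
tape 2: place 89 GB, 69 GB left
tape 3: place 79 GB, 721 GB left
tape 3: place 553 GB, 168 GB left
tape 4: place 415 GB, 385 GB left
4 tapes × 800 GB = 3200 GB; used 2534 GB; unused 666 GB.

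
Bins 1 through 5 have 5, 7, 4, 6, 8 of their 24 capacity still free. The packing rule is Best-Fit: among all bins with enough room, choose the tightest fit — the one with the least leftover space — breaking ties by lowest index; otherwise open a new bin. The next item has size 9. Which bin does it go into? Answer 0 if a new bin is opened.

0

No bin has ≥ 9 free, so a new bin is opened.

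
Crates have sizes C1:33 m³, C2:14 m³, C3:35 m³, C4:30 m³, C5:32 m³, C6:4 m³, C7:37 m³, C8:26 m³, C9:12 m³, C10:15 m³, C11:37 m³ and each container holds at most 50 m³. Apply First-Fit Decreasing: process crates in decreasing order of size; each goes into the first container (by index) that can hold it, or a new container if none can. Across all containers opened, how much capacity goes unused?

75

Sorted descending: 37, 37, 35, 33, 32, 30, 26, 15, 14, 12, 4.
container 1: place 37 m³, 13 m³ left
container 2: place 37 m³, 13 m³ left
container 3: place 35 m³, 15 m³ left
container 4: place 33 m³, 17 m³ left
container 5: place 32 m³, 18 m³ left
container 6: place 30 m³, 20 m³ left
container 7: place 26 m³, 24 m³ left
container 3: place 15 m³, 0 m³ left
container 4: place 14 m³, 3 m³ left
container 1: place 12 m³, 1 m³ left
container 2: place 4 m³, 9 m³ left
7 containers × 50 m³ = 350 m³; used 275 m³; unused 75 m³.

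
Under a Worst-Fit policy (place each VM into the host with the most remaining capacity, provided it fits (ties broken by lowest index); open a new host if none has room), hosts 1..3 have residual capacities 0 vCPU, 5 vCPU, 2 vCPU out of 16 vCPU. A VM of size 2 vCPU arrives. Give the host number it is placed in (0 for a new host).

Hosts with room: host 2 (5 vCPU), host 3 (2 vCPU).
Most room is host 2 with 5 vCPU free.

2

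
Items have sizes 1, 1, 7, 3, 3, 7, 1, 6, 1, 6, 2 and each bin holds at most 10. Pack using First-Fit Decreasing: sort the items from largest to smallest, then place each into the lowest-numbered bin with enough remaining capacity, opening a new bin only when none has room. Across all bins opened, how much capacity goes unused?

Sorted descending: 7, 7, 6, 6, 3, 3, 2, 1, 1, 1, 1.
bin 1: place 7, 3 left
bin 2: place 7, 3 left
bin 3: place 6, 4 left
bin 4: place 6, 4 left
bin 1: place 3, 0 left
bin 2: place 3, 0 left
bin 3: place 2, 2 left
bin 3: place 1, 1 left
bin 3: place 1, 0 left
bin 4: place 1, 3 left
bin 4: place 1, 2 left
4 bins × 10 = 40; used 38; unused 2.

2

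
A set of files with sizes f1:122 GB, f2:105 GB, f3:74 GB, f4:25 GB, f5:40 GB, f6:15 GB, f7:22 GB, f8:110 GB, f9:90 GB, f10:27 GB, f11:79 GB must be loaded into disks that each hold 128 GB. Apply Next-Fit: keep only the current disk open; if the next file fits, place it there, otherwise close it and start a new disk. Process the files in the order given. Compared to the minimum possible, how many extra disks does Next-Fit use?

Next-Fit: [122] [105] [74,25] [40,15,22] [110] [90,27] [79] → 7 disks.
Total size 709 GB; any packing needs at least ⌈709/128⌉ = 6 disks.
An optimal packing achieves that bound: [122] [110,15] [105,22] [90,27] [79,40] [74,25] → 6 disks.
Excess: 7 − 6 = 1.

1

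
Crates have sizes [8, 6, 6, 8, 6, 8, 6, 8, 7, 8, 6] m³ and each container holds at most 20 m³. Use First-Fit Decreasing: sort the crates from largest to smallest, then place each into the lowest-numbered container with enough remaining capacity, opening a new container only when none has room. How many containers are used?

5 containers

Sorted descending: 8, 8, 8, 8, 8, 7, 6, 6, 6, 6, 6.
container 1: place 8 m³, 12 m³ left
container 1: place 8 m³, 4 m³ left
container 2: place 8 m³, 12 m³ left
container 2: place 8 m³, 4 m³ left
container 3: place 8 m³, 12 m³ left
container 3: place 7 m³, 5 m³ left
container 4: place 6 m³, 14 m³ left
container 4: place 6 m³, 8 m³ left
container 4: place 6 m³, 2 m³ left
container 5: place 6 m³, 14 m³ left
container 5: place 6 m³, 8 m³ left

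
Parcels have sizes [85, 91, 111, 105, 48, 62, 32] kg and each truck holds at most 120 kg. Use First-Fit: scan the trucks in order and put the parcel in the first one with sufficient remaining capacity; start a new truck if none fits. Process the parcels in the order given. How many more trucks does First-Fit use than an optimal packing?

First-Fit: [85,32] [91] [111] [105] [48,62] → 5 trucks.
Total size 534 kg; any packing needs at least ⌈534/120⌉ = 5 trucks.
So 5 is already optimal.

0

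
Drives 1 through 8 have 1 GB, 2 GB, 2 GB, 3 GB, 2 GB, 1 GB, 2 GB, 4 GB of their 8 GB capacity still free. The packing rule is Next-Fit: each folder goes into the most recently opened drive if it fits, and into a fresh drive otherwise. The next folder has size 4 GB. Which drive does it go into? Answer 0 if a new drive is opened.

8

Next-Fit only looks at drive 8, which has 4 GB free.
4 GB fits there.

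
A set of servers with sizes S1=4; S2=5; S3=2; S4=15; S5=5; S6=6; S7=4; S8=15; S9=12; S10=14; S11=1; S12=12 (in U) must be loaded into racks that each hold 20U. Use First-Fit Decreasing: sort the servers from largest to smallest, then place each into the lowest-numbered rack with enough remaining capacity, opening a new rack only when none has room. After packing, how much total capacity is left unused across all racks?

5

Sorted descending: 15, 15, 14, 12, 12, 6, 5, 5, 4, 4, 2, 1.
Put 15U in rack 1; 5U remain.
Put 15U in rack 2; 5U remain.
Put 14U in rack 3; 6U remain.
Put 12U in rack 4; 8U remain.
Put 12U in rack 5; 8U remain.
Put 6U in rack 3; 0U remain.
Put 5U in rack 1; 0U remain.
Put 5U in rack 2; 0U remain.
Put 4U in rack 4; 4U remain.
Put 4U in rack 4; 0U remain.
Put 2U in rack 5; 6U remain.
Put 1U in rack 5; 5U remain.
5 racks × 20U = 100U; used 95U; unused 5U.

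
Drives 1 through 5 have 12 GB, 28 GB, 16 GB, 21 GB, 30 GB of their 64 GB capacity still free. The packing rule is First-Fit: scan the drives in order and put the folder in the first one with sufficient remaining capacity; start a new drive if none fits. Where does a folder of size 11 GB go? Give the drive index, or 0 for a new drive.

1

Drives with room: drive 1 (12 GB), drive 2 (28 GB), drive 3 (16 GB), drive 4 (21 GB), drive 5 (30 GB).
The first with room is drive 1.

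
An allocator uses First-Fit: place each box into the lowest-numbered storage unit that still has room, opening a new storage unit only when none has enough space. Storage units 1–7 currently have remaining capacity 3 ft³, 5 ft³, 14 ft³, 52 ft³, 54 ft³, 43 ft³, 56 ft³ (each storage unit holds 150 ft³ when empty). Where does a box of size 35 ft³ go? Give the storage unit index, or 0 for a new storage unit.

4

Storage units with room: storage unit 4 (52 ft³), storage unit 5 (54 ft³), storage unit 6 (43 ft³), storage unit 7 (56 ft³).
The first with room is storage unit 4.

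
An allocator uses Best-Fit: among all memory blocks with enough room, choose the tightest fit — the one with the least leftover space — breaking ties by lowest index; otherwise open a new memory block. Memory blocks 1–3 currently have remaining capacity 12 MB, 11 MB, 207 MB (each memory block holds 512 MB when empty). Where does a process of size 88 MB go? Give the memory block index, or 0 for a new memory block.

Memory blocks with room: memory block 3 (207 MB).
Tightest fit is memory block 3 with 207 MB free.

3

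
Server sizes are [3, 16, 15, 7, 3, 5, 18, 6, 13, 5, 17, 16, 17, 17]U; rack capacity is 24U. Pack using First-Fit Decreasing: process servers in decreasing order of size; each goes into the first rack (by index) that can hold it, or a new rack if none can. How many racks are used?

8

Sorted descending: 18, 17, 17, 17, 16, 16, 15, 13, 7, 6, 5, 5, 3, 3.
Put 18U in rack 1; 6U remain.
Put 17U in rack 2; 7U remain.
Put 17U in rack 3; 7U remain.
Put 17U in rack 4; 7U remain.
Put 16U in rack 5; 8U remain.
Put 16U in rack 6; 8U remain.
Put 15U in rack 7; 9U remain.
Put 13U in rack 8; 11U remain.
Put 7U in rack 2; 0U remain.
Put 6U in rack 1; 0U remain.
Put 5U in rack 3; 2U remain.
Put 5U in rack 4; 2U remain.
Put 3U in rack 5; 5U remain.
Put 3U in rack 5; 2U remain.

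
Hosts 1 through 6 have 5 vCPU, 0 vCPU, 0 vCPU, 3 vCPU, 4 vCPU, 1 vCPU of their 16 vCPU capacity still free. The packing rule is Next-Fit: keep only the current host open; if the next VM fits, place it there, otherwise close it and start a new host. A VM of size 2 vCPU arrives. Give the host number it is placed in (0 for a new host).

0

Next-Fit only looks at host 6, which has 1 vCPU free.
2 vCPU does not fit, so a new host is opened.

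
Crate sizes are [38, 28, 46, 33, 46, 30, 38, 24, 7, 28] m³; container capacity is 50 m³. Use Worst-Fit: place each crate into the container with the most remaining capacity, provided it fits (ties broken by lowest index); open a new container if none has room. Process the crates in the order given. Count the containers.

9

38 m³ → container 1 (remaining 12 m³)
28 m³ → container 2 (remaining 22 m³)
46 m³ → container 3 (remaining 4 m³)
33 m³ → container 4 (remaining 17 m³)
46 m³ → container 5 (remaining 4 m³)
30 m³ → container 6 (remaining 20 m³)
38 m³ → container 7 (remaining 12 m³)
24 m³ → container 8 (remaining 26 m³)
7 m³ → container 8 (remaining 19 m³)
28 m³ → container 9 (remaining 22 m³)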